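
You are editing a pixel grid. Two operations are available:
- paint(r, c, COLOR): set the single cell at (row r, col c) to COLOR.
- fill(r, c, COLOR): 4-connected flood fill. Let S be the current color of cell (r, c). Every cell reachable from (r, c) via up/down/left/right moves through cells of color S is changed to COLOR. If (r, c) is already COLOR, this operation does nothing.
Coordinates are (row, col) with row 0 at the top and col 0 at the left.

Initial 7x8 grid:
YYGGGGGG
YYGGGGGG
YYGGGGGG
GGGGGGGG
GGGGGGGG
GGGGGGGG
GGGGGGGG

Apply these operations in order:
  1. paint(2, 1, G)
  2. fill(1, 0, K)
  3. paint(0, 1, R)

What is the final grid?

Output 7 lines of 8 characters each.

After op 1 paint(2,1,G):
YYGGGGGG
YYGGGGGG
YGGGGGGG
GGGGGGGG
GGGGGGGG
GGGGGGGG
GGGGGGGG
After op 2 fill(1,0,K) [5 cells changed]:
KKGGGGGG
KKGGGGGG
KGGGGGGG
GGGGGGGG
GGGGGGGG
GGGGGGGG
GGGGGGGG
After op 3 paint(0,1,R):
KRGGGGGG
KKGGGGGG
KGGGGGGG
GGGGGGGG
GGGGGGGG
GGGGGGGG
GGGGGGGG

Answer: KRGGGGGG
KKGGGGGG
KGGGGGGG
GGGGGGGG
GGGGGGGG
GGGGGGGG
GGGGGGGG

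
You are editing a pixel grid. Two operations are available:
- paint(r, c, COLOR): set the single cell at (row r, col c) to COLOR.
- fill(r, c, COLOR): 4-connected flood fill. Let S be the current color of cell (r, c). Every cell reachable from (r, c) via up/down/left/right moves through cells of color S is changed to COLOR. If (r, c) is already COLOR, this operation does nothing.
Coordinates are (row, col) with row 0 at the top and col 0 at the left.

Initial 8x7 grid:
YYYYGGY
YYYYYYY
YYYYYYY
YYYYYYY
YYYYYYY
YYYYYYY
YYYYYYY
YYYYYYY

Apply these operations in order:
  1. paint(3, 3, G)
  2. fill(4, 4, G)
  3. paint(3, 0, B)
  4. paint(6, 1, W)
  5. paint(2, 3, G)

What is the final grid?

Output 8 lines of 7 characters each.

After op 1 paint(3,3,G):
YYYYGGY
YYYYYYY
YYYYYYY
YYYGYYY
YYYYYYY
YYYYYYY
YYYYYYY
YYYYYYY
After op 2 fill(4,4,G) [53 cells changed]:
GGGGGGG
GGGGGGG
GGGGGGG
GGGGGGG
GGGGGGG
GGGGGGG
GGGGGGG
GGGGGGG
After op 3 paint(3,0,B):
GGGGGGG
GGGGGGG
GGGGGGG
BGGGGGG
GGGGGGG
GGGGGGG
GGGGGGG
GGGGGGG
After op 4 paint(6,1,W):
GGGGGGG
GGGGGGG
GGGGGGG
BGGGGGG
GGGGGGG
GGGGGGG
GWGGGGG
GGGGGGG
After op 5 paint(2,3,G):
GGGGGGG
GGGGGGG
GGGGGGG
BGGGGGG
GGGGGGG
GGGGGGG
GWGGGGG
GGGGGGG

Answer: GGGGGGG
GGGGGGG
GGGGGGG
BGGGGGG
GGGGGGG
GGGGGGG
GWGGGGG
GGGGGGG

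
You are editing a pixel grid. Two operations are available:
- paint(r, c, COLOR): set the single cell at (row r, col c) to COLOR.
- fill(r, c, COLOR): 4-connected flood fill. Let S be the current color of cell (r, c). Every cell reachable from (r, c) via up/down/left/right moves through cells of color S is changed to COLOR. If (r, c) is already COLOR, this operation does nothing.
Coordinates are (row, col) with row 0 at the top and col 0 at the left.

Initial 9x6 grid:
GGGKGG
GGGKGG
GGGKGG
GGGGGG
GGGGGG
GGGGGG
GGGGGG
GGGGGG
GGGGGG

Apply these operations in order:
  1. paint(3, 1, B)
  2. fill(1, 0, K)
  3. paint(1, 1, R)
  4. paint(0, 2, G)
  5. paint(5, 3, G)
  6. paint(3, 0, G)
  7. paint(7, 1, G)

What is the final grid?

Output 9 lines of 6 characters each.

Answer: KKGKKK
KRKKKK
KKKKKK
GBKKKK
KKKKKK
KKKGKK
KKKKKK
KGKKKK
KKKKKK

Derivation:
After op 1 paint(3,1,B):
GGGKGG
GGGKGG
GGGKGG
GBGGGG
GGGGGG
GGGGGG
GGGGGG
GGGGGG
GGGGGG
After op 2 fill(1,0,K) [50 cells changed]:
KKKKKK
KKKKKK
KKKKKK
KBKKKK
KKKKKK
KKKKKK
KKKKKK
KKKKKK
KKKKKK
After op 3 paint(1,1,R):
KKKKKK
KRKKKK
KKKKKK
KBKKKK
KKKKKK
KKKKKK
KKKKKK
KKKKKK
KKKKKK
After op 4 paint(0,2,G):
KKGKKK
KRKKKK
KKKKKK
KBKKKK
KKKKKK
KKKKKK
KKKKKK
KKKKKK
KKKKKK
After op 5 paint(5,3,G):
KKGKKK
KRKKKK
KKKKKK
KBKKKK
KKKKKK
KKKGKK
KKKKKK
KKKKKK
KKKKKK
After op 6 paint(3,0,G):
KKGKKK
KRKKKK
KKKKKK
GBKKKK
KKKKKK
KKKGKK
KKKKKK
KKKKKK
KKKKKK
After op 7 paint(7,1,G):
KKGKKK
KRKKKK
KKKKKK
GBKKKK
KKKKKK
KKKGKK
KKKKKK
KGKKKK
KKKKKK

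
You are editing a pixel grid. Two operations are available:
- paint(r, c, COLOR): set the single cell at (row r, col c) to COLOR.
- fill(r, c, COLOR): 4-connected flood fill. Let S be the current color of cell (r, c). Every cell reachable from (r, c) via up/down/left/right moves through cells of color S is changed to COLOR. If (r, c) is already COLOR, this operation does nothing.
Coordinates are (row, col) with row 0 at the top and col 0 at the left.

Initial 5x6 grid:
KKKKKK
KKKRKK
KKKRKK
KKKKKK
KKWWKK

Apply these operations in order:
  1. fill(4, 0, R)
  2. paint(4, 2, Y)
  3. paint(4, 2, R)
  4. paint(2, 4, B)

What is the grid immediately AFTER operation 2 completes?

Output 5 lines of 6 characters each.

Answer: RRRRRR
RRRRRR
RRRRRR
RRRRRR
RRYWRR

Derivation:
After op 1 fill(4,0,R) [26 cells changed]:
RRRRRR
RRRRRR
RRRRRR
RRRRRR
RRWWRR
After op 2 paint(4,2,Y):
RRRRRR
RRRRRR
RRRRRR
RRRRRR
RRYWRR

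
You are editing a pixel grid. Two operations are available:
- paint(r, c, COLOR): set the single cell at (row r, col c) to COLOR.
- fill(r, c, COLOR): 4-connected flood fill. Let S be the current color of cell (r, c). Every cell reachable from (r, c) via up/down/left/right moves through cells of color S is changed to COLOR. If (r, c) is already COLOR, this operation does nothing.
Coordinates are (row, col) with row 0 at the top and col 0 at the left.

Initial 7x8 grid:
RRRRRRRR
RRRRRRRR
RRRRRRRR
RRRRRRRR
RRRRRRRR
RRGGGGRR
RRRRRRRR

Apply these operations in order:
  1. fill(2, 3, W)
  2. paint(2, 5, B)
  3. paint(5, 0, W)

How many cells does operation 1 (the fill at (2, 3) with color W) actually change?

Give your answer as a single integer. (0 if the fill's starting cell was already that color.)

Answer: 52

Derivation:
After op 1 fill(2,3,W) [52 cells changed]:
WWWWWWWW
WWWWWWWW
WWWWWWWW
WWWWWWWW
WWWWWWWW
WWGGGGWW
WWWWWWWW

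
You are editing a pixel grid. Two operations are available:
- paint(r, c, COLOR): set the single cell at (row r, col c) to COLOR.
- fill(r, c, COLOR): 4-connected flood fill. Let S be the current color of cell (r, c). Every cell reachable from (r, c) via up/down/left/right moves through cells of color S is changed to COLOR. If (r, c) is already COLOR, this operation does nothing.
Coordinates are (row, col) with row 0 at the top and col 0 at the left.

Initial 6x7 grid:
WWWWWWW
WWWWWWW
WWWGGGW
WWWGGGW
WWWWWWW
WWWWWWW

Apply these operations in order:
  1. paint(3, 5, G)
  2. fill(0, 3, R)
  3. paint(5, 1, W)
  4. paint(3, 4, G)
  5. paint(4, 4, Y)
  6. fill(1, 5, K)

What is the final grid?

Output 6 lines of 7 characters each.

Answer: KKKKKKK
KKKKKKK
KKKGGGK
KKKGGGK
KKKKYKK
KWKKKKK

Derivation:
After op 1 paint(3,5,G):
WWWWWWW
WWWWWWW
WWWGGGW
WWWGGGW
WWWWWWW
WWWWWWW
After op 2 fill(0,3,R) [36 cells changed]:
RRRRRRR
RRRRRRR
RRRGGGR
RRRGGGR
RRRRRRR
RRRRRRR
After op 3 paint(5,1,W):
RRRRRRR
RRRRRRR
RRRGGGR
RRRGGGR
RRRRRRR
RWRRRRR
After op 4 paint(3,4,G):
RRRRRRR
RRRRRRR
RRRGGGR
RRRGGGR
RRRRRRR
RWRRRRR
After op 5 paint(4,4,Y):
RRRRRRR
RRRRRRR
RRRGGGR
RRRGGGR
RRRRYRR
RWRRRRR
After op 6 fill(1,5,K) [34 cells changed]:
KKKKKKK
KKKKKKK
KKKGGGK
KKKGGGK
KKKKYKK
KWKKKKK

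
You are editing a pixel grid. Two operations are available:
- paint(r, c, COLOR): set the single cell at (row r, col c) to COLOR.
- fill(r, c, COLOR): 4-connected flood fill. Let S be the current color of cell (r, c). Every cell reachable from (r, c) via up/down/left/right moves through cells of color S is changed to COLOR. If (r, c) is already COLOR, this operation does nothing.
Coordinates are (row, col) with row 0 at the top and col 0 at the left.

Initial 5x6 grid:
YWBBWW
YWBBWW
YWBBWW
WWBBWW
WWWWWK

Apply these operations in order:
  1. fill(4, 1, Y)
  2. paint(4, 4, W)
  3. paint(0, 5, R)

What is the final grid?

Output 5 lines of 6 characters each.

After op 1 fill(4,1,Y) [18 cells changed]:
YYBBYY
YYBBYY
YYBBYY
YYBBYY
YYYYYK
After op 2 paint(4,4,W):
YYBBYY
YYBBYY
YYBBYY
YYBBYY
YYYYWK
After op 3 paint(0,5,R):
YYBBYR
YYBBYY
YYBBYY
YYBBYY
YYYYWK

Answer: YYBBYR
YYBBYY
YYBBYY
YYBBYY
YYYYWK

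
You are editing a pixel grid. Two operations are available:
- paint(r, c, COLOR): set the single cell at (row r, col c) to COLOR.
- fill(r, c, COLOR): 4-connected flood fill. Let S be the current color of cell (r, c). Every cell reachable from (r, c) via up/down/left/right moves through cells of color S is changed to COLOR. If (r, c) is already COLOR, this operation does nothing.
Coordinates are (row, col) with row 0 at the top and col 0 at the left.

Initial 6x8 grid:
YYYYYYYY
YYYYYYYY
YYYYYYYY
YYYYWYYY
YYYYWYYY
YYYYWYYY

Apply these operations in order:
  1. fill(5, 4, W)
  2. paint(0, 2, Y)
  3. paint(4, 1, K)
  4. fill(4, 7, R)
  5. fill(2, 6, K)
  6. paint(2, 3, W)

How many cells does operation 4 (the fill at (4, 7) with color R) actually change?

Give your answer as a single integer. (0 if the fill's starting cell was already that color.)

Answer: 44

Derivation:
After op 1 fill(5,4,W) [0 cells changed]:
YYYYYYYY
YYYYYYYY
YYYYYYYY
YYYYWYYY
YYYYWYYY
YYYYWYYY
After op 2 paint(0,2,Y):
YYYYYYYY
YYYYYYYY
YYYYYYYY
YYYYWYYY
YYYYWYYY
YYYYWYYY
After op 3 paint(4,1,K):
YYYYYYYY
YYYYYYYY
YYYYYYYY
YYYYWYYY
YKYYWYYY
YYYYWYYY
After op 4 fill(4,7,R) [44 cells changed]:
RRRRRRRR
RRRRRRRR
RRRRRRRR
RRRRWRRR
RKRRWRRR
RRRRWRRR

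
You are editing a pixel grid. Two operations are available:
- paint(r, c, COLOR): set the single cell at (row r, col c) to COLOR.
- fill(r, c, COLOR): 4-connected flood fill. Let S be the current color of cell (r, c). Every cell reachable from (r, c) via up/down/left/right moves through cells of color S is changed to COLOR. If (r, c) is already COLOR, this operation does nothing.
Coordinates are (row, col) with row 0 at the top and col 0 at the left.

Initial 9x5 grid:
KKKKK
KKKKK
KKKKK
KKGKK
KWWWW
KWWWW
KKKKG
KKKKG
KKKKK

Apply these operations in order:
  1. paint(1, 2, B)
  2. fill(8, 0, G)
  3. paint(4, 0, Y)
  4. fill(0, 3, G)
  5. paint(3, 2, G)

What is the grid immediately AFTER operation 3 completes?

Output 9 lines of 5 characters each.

Answer: GGGGG
GGBGG
GGGGG
GGGGG
YWWWW
GWWWW
GGGGG
GGGGG
GGGGG

Derivation:
After op 1 paint(1,2,B):
KKKKK
KKBKK
KKKKK
KKGKK
KWWWW
KWWWW
KKKKG
KKKKG
KKKKK
After op 2 fill(8,0,G) [33 cells changed]:
GGGGG
GGBGG
GGGGG
GGGGG
GWWWW
GWWWW
GGGGG
GGGGG
GGGGG
After op 3 paint(4,0,Y):
GGGGG
GGBGG
GGGGG
GGGGG
YWWWW
GWWWW
GGGGG
GGGGG
GGGGG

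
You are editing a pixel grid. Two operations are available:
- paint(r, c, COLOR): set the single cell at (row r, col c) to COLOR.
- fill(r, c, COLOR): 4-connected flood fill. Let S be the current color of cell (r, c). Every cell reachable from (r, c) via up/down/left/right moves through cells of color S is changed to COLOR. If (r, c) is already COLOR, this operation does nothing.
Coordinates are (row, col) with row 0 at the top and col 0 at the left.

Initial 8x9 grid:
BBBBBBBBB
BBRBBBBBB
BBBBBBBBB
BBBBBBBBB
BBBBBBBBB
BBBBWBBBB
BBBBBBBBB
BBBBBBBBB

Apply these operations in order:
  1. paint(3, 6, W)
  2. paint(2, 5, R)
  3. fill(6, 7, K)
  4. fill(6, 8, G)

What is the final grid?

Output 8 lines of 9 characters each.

After op 1 paint(3,6,W):
BBBBBBBBB
BBRBBBBBB
BBBBBBBBB
BBBBBBWBB
BBBBBBBBB
BBBBWBBBB
BBBBBBBBB
BBBBBBBBB
After op 2 paint(2,5,R):
BBBBBBBBB
BBRBBBBBB
BBBBBRBBB
BBBBBBWBB
BBBBBBBBB
BBBBWBBBB
BBBBBBBBB
BBBBBBBBB
After op 3 fill(6,7,K) [68 cells changed]:
KKKKKKKKK
KKRKKKKKK
KKKKKRKKK
KKKKKKWKK
KKKKKKKKK
KKKKWKKKK
KKKKKKKKK
KKKKKKKKK
After op 4 fill(6,8,G) [68 cells changed]:
GGGGGGGGG
GGRGGGGGG
GGGGGRGGG
GGGGGGWGG
GGGGGGGGG
GGGGWGGGG
GGGGGGGGG
GGGGGGGGG

Answer: GGGGGGGGG
GGRGGGGGG
GGGGGRGGG
GGGGGGWGG
GGGGGGGGG
GGGGWGGGG
GGGGGGGGG
GGGGGGGGG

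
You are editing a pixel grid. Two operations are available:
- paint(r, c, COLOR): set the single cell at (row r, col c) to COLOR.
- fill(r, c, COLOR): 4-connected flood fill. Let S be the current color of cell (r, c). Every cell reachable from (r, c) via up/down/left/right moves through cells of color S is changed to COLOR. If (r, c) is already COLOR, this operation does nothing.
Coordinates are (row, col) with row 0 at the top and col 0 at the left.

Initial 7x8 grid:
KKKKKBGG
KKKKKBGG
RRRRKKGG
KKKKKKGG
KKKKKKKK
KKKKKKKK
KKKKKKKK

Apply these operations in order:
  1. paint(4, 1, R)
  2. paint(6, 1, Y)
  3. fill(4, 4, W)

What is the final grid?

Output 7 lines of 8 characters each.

After op 1 paint(4,1,R):
KKKKKBGG
KKKKKBGG
RRRRKKGG
KKKKKKGG
KRKKKKKK
KKKKKKKK
KKKKKKKK
After op 2 paint(6,1,Y):
KKKKKBGG
KKKKKBGG
RRRRKKGG
KKKKKKGG
KRKKKKKK
KKKKKKKK
KYKKKKKK
After op 3 fill(4,4,W) [40 cells changed]:
WWWWWBGG
WWWWWBGG
RRRRWWGG
WWWWWWGG
WRWWWWWW
WWWWWWWW
WYWWWWWW

Answer: WWWWWBGG
WWWWWBGG
RRRRWWGG
WWWWWWGG
WRWWWWWW
WWWWWWWW
WYWWWWWW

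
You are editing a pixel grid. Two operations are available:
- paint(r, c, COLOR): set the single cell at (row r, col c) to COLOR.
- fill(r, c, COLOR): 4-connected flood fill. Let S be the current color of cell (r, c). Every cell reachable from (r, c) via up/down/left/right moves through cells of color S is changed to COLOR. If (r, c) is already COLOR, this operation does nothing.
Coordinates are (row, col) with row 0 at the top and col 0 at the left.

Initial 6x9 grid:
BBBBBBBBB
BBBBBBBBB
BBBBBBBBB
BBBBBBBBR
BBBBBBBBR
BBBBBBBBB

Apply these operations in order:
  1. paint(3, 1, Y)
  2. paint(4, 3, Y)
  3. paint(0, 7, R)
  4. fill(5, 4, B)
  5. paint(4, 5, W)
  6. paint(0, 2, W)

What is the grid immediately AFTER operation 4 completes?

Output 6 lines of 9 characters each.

After op 1 paint(3,1,Y):
BBBBBBBBB
BBBBBBBBB
BBBBBBBBB
BYBBBBBBR
BBBBBBBBR
BBBBBBBBB
After op 2 paint(4,3,Y):
BBBBBBBBB
BBBBBBBBB
BBBBBBBBB
BYBBBBBBR
BBBYBBBBR
BBBBBBBBB
After op 3 paint(0,7,R):
BBBBBBBRB
BBBBBBBBB
BBBBBBBBB
BYBBBBBBR
BBBYBBBBR
BBBBBBBBB
After op 4 fill(5,4,B) [0 cells changed]:
BBBBBBBRB
BBBBBBBBB
BBBBBBBBB
BYBBBBBBR
BBBYBBBBR
BBBBBBBBB

Answer: BBBBBBBRB
BBBBBBBBB
BBBBBBBBB
BYBBBBBBR
BBBYBBBBR
BBBBBBBBB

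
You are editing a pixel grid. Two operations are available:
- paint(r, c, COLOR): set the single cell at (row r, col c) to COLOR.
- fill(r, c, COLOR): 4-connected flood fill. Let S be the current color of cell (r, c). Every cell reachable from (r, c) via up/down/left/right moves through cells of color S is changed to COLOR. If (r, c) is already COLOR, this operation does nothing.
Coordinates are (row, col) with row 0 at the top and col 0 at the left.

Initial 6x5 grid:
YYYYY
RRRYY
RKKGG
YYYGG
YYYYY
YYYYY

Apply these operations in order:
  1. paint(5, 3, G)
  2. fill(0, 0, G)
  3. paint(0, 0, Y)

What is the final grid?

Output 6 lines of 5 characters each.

Answer: YGGGG
RRRGG
RKKGG
YYYGG
YYYYY
YYYGY

Derivation:
After op 1 paint(5,3,G):
YYYYY
RRRYY
RKKGG
YYYGG
YYYYY
YYYGY
After op 2 fill(0,0,G) [7 cells changed]:
GGGGG
RRRGG
RKKGG
YYYGG
YYYYY
YYYGY
After op 3 paint(0,0,Y):
YGGGG
RRRGG
RKKGG
YYYGG
YYYYY
YYYGY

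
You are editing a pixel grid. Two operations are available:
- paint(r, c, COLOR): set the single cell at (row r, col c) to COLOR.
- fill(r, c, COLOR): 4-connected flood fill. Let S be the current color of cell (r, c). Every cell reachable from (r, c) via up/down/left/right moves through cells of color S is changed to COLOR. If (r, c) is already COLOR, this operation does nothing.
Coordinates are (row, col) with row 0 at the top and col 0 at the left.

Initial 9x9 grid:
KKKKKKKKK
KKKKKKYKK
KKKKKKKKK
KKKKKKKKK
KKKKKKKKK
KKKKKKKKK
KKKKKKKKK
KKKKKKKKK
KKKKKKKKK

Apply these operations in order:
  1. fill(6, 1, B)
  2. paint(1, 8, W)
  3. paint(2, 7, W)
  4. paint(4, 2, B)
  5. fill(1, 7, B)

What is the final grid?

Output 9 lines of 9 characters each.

After op 1 fill(6,1,B) [80 cells changed]:
BBBBBBBBB
BBBBBBYBB
BBBBBBBBB
BBBBBBBBB
BBBBBBBBB
BBBBBBBBB
BBBBBBBBB
BBBBBBBBB
BBBBBBBBB
After op 2 paint(1,8,W):
BBBBBBBBB
BBBBBBYBW
BBBBBBBBB
BBBBBBBBB
BBBBBBBBB
BBBBBBBBB
BBBBBBBBB
BBBBBBBBB
BBBBBBBBB
After op 3 paint(2,7,W):
BBBBBBBBB
BBBBBBYBW
BBBBBBBWB
BBBBBBBBB
BBBBBBBBB
BBBBBBBBB
BBBBBBBBB
BBBBBBBBB
BBBBBBBBB
After op 4 paint(4,2,B):
BBBBBBBBB
BBBBBBYBW
BBBBBBBWB
BBBBBBBBB
BBBBBBBBB
BBBBBBBBB
BBBBBBBBB
BBBBBBBBB
BBBBBBBBB
After op 5 fill(1,7,B) [0 cells changed]:
BBBBBBBBB
BBBBBBYBW
BBBBBBBWB
BBBBBBBBB
BBBBBBBBB
BBBBBBBBB
BBBBBBBBB
BBBBBBBBB
BBBBBBBBB

Answer: BBBBBBBBB
BBBBBBYBW
BBBBBBBWB
BBBBBBBBB
BBBBBBBBB
BBBBBBBBB
BBBBBBBBB
BBBBBBBBB
BBBBBBBBB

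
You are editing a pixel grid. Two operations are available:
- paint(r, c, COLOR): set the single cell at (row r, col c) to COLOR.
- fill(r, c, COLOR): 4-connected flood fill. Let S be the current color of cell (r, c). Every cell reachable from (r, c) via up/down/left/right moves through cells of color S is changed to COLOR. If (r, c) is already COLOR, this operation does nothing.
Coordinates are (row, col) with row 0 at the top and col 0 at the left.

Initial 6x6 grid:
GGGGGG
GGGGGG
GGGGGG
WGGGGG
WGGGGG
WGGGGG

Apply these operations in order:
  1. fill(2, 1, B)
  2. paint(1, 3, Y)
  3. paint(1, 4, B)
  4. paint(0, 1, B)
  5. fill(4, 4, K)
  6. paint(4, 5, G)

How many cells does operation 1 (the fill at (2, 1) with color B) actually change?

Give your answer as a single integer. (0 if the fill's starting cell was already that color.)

Answer: 33

Derivation:
After op 1 fill(2,1,B) [33 cells changed]:
BBBBBB
BBBBBB
BBBBBB
WBBBBB
WBBBBB
WBBBBB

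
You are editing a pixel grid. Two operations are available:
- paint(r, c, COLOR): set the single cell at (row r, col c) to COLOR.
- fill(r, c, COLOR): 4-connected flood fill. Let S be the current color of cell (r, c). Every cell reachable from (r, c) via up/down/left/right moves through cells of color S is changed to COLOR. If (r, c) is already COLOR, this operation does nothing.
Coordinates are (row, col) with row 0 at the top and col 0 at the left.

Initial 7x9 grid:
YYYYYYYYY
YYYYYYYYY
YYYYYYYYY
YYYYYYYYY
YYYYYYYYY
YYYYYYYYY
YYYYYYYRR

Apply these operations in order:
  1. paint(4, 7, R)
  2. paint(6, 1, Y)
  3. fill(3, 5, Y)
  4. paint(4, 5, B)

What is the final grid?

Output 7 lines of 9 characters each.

After op 1 paint(4,7,R):
YYYYYYYYY
YYYYYYYYY
YYYYYYYYY
YYYYYYYYY
YYYYYYYRY
YYYYYYYYY
YYYYYYYRR
After op 2 paint(6,1,Y):
YYYYYYYYY
YYYYYYYYY
YYYYYYYYY
YYYYYYYYY
YYYYYYYRY
YYYYYYYYY
YYYYYYYRR
After op 3 fill(3,5,Y) [0 cells changed]:
YYYYYYYYY
YYYYYYYYY
YYYYYYYYY
YYYYYYYYY
YYYYYYYRY
YYYYYYYYY
YYYYYYYRR
After op 4 paint(4,5,B):
YYYYYYYYY
YYYYYYYYY
YYYYYYYYY
YYYYYYYYY
YYYYYBYRY
YYYYYYYYY
YYYYYYYRR

Answer: YYYYYYYYY
YYYYYYYYY
YYYYYYYYY
YYYYYYYYY
YYYYYBYRY
YYYYYYYYY
YYYYYYYRR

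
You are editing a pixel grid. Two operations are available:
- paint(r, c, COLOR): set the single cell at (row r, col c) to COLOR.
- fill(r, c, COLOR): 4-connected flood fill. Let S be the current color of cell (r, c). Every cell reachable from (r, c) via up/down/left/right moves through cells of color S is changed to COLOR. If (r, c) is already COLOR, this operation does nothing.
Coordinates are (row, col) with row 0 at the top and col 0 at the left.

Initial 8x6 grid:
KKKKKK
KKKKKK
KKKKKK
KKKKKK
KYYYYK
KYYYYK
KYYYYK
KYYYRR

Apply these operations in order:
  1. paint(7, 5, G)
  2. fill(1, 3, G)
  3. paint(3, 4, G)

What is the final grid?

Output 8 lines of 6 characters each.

After op 1 paint(7,5,G):
KKKKKK
KKKKKK
KKKKKK
KKKKKK
KYYYYK
KYYYYK
KYYYYK
KYYYRG
After op 2 fill(1,3,G) [31 cells changed]:
GGGGGG
GGGGGG
GGGGGG
GGGGGG
GYYYYG
GYYYYG
GYYYYG
GYYYRG
After op 3 paint(3,4,G):
GGGGGG
GGGGGG
GGGGGG
GGGGGG
GYYYYG
GYYYYG
GYYYYG
GYYYRG

Answer: GGGGGG
GGGGGG
GGGGGG
GGGGGG
GYYYYG
GYYYYG
GYYYYG
GYYYRG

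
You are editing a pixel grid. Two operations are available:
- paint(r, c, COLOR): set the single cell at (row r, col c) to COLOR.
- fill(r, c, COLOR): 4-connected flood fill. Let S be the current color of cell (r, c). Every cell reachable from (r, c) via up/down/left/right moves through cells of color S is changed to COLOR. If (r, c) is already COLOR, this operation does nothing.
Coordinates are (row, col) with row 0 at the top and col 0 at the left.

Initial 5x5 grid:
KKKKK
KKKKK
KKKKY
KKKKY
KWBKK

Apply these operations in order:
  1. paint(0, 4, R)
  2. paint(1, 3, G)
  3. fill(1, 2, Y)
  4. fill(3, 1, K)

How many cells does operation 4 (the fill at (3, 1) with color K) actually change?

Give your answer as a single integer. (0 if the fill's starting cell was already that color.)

After op 1 paint(0,4,R):
KKKKR
KKKKK
KKKKY
KKKKY
KWBKK
After op 2 paint(1,3,G):
KKKKR
KKKGK
KKKKY
KKKKY
KWBKK
After op 3 fill(1,2,Y) [18 cells changed]:
YYYYR
YYYGK
YYYYY
YYYYY
YWBYY
After op 4 fill(3,1,K) [20 cells changed]:
KKKKR
KKKGK
KKKKK
KKKKK
KWBKK

Answer: 20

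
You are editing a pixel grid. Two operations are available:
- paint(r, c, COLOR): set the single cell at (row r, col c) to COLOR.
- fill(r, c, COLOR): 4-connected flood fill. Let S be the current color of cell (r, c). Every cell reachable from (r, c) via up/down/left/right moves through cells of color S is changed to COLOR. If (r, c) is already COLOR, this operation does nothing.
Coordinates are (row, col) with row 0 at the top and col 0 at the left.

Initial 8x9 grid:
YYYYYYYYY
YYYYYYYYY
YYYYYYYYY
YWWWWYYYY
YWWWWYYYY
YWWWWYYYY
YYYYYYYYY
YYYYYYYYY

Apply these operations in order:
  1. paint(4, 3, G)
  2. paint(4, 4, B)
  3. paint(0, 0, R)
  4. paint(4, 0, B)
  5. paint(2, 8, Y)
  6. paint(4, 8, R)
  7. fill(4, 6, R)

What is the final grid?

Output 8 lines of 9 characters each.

Answer: RRRRRRRRR
RRRRRRRRR
RRRRRRRRR
RWWWWRRRR
BWWGBRRRR
RWWWWRRRR
RRRRRRRRR
RRRRRRRRR

Derivation:
After op 1 paint(4,3,G):
YYYYYYYYY
YYYYYYYYY
YYYYYYYYY
YWWWWYYYY
YWWGWYYYY
YWWWWYYYY
YYYYYYYYY
YYYYYYYYY
After op 2 paint(4,4,B):
YYYYYYYYY
YYYYYYYYY
YYYYYYYYY
YWWWWYYYY
YWWGBYYYY
YWWWWYYYY
YYYYYYYYY
YYYYYYYYY
After op 3 paint(0,0,R):
RYYYYYYYY
YYYYYYYYY
YYYYYYYYY
YWWWWYYYY
YWWGBYYYY
YWWWWYYYY
YYYYYYYYY
YYYYYYYYY
After op 4 paint(4,0,B):
RYYYYYYYY
YYYYYYYYY
YYYYYYYYY
YWWWWYYYY
BWWGBYYYY
YWWWWYYYY
YYYYYYYYY
YYYYYYYYY
After op 5 paint(2,8,Y):
RYYYYYYYY
YYYYYYYYY
YYYYYYYYY
YWWWWYYYY
BWWGBYYYY
YWWWWYYYY
YYYYYYYYY
YYYYYYYYY
After op 6 paint(4,8,R):
RYYYYYYYY
YYYYYYYYY
YYYYYYYYY
YWWWWYYYY
BWWGBYYYR
YWWWWYYYY
YYYYYYYYY
YYYYYYYYY
After op 7 fill(4,6,R) [57 cells changed]:
RRRRRRRRR
RRRRRRRRR
RRRRRRRRR
RWWWWRRRR
BWWGBRRRR
RWWWWRRRR
RRRRRRRRR
RRRRRRRRR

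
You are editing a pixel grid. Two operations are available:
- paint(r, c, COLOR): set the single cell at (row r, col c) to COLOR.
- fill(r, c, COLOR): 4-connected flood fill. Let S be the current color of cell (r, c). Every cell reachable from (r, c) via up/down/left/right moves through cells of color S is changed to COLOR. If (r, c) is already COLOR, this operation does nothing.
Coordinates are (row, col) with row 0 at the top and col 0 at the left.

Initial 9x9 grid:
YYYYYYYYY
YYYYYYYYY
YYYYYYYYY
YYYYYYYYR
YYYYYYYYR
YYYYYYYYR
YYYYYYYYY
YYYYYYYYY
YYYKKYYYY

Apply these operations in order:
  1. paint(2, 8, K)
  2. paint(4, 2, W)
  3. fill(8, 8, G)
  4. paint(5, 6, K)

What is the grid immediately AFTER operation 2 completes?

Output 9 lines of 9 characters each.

Answer: YYYYYYYYY
YYYYYYYYY
YYYYYYYYK
YYYYYYYYR
YYWYYYYYR
YYYYYYYYR
YYYYYYYYY
YYYYYYYYY
YYYKKYYYY

Derivation:
After op 1 paint(2,8,K):
YYYYYYYYY
YYYYYYYYY
YYYYYYYYK
YYYYYYYYR
YYYYYYYYR
YYYYYYYYR
YYYYYYYYY
YYYYYYYYY
YYYKKYYYY
After op 2 paint(4,2,W):
YYYYYYYYY
YYYYYYYYY
YYYYYYYYK
YYYYYYYYR
YYWYYYYYR
YYYYYYYYR
YYYYYYYYY
YYYYYYYYY
YYYKKYYYY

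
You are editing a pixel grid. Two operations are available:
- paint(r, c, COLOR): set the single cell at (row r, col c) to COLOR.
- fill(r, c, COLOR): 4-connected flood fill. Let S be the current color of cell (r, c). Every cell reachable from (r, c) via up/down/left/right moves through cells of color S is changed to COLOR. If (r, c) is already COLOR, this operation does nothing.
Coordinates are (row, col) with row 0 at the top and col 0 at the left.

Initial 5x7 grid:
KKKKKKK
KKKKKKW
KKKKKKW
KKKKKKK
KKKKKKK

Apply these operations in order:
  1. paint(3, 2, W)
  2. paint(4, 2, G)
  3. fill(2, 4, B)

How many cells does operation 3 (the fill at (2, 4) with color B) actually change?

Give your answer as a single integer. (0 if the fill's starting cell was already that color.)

After op 1 paint(3,2,W):
KKKKKKK
KKKKKKW
KKKKKKW
KKWKKKK
KKKKKKK
After op 2 paint(4,2,G):
KKKKKKK
KKKKKKW
KKKKKKW
KKWKKKK
KKGKKKK
After op 3 fill(2,4,B) [31 cells changed]:
BBBBBBB
BBBBBBW
BBBBBBW
BBWBBBB
BBGBBBB

Answer: 31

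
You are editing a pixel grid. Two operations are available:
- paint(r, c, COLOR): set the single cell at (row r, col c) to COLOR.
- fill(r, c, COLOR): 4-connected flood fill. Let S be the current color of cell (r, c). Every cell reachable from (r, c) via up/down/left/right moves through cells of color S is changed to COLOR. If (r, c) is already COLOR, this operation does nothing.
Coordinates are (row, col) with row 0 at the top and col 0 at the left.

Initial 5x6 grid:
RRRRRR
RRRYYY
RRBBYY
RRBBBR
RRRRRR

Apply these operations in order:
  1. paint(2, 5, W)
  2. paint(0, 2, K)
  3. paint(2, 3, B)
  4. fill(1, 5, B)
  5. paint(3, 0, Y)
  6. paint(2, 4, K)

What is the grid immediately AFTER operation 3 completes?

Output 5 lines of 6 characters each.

Answer: RRKRRR
RRRYYY
RRBBYW
RRBBBR
RRRRRR

Derivation:
After op 1 paint(2,5,W):
RRRRRR
RRRYYY
RRBBYW
RRBBBR
RRRRRR
After op 2 paint(0,2,K):
RRKRRR
RRRYYY
RRBBYW
RRBBBR
RRRRRR
After op 3 paint(2,3,B):
RRKRRR
RRRYYY
RRBBYW
RRBBBR
RRRRRR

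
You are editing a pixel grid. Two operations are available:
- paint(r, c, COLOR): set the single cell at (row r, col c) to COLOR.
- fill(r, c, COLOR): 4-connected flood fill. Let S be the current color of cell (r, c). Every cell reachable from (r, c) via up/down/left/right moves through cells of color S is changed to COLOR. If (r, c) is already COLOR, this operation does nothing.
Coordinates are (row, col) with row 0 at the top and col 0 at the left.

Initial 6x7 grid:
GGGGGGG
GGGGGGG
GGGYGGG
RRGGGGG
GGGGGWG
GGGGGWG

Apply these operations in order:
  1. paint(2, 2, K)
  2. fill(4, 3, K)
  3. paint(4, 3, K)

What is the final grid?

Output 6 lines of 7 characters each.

After op 1 paint(2,2,K):
GGGGGGG
GGGGGGG
GGKYGGG
RRGGGGG
GGGGGWG
GGGGGWG
After op 2 fill(4,3,K) [36 cells changed]:
KKKKKKK
KKKKKKK
KKKYKKK
RRKKKKK
KKKKKWK
KKKKKWK
After op 3 paint(4,3,K):
KKKKKKK
KKKKKKK
KKKYKKK
RRKKKKK
KKKKKWK
KKKKKWK

Answer: KKKKKKK
KKKKKKK
KKKYKKK
RRKKKKK
KKKKKWK
KKKKKWK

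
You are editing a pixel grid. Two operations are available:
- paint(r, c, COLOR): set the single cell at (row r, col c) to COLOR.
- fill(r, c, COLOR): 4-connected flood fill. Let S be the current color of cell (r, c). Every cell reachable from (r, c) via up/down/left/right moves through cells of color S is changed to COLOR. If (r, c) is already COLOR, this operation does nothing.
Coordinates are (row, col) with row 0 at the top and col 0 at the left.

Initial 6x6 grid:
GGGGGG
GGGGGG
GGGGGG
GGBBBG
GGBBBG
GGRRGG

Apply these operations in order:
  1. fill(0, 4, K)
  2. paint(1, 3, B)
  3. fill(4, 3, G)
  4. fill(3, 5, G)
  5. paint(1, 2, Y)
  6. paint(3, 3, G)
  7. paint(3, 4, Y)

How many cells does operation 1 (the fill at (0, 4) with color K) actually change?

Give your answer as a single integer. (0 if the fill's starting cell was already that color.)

Answer: 28

Derivation:
After op 1 fill(0,4,K) [28 cells changed]:
KKKKKK
KKKKKK
KKKKKK
KKBBBK
KKBBBK
KKRRKK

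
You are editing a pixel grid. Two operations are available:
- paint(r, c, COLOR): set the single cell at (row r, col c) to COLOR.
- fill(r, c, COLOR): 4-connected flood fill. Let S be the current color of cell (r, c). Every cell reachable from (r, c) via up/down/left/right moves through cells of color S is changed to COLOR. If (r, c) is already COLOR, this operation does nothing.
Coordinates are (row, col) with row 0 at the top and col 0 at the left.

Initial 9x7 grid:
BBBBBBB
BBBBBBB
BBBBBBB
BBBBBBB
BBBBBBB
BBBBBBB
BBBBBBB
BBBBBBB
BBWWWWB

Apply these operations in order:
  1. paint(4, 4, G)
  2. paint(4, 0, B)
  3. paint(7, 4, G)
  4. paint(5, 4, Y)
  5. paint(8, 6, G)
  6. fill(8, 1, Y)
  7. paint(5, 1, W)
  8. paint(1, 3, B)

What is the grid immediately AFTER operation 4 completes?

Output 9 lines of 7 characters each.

Answer: BBBBBBB
BBBBBBB
BBBBBBB
BBBBBBB
BBBBGBB
BBBBYBB
BBBBBBB
BBBBGBB
BBWWWWB

Derivation:
After op 1 paint(4,4,G):
BBBBBBB
BBBBBBB
BBBBBBB
BBBBBBB
BBBBGBB
BBBBBBB
BBBBBBB
BBBBBBB
BBWWWWB
After op 2 paint(4,0,B):
BBBBBBB
BBBBBBB
BBBBBBB
BBBBBBB
BBBBGBB
BBBBBBB
BBBBBBB
BBBBBBB
BBWWWWB
After op 3 paint(7,4,G):
BBBBBBB
BBBBBBB
BBBBBBB
BBBBBBB
BBBBGBB
BBBBBBB
BBBBBBB
BBBBGBB
BBWWWWB
After op 4 paint(5,4,Y):
BBBBBBB
BBBBBBB
BBBBBBB
BBBBBBB
BBBBGBB
BBBBYBB
BBBBBBB
BBBBGBB
BBWWWWB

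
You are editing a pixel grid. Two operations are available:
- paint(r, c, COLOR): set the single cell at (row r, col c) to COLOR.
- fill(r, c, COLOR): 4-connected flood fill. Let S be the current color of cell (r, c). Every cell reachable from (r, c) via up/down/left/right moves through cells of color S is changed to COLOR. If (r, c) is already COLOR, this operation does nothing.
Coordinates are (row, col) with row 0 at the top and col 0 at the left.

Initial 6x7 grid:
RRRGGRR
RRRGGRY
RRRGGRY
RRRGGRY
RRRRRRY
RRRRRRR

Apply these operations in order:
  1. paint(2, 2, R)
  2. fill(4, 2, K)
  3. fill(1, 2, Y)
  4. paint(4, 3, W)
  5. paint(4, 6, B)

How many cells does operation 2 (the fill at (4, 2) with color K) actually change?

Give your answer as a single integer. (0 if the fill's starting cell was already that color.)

After op 1 paint(2,2,R):
RRRGGRR
RRRGGRY
RRRGGRY
RRRGGRY
RRRRRRY
RRRRRRR
After op 2 fill(4,2,K) [30 cells changed]:
KKKGGKK
KKKGGKY
KKKGGKY
KKKGGKY
KKKKKKY
KKKKKKK

Answer: 30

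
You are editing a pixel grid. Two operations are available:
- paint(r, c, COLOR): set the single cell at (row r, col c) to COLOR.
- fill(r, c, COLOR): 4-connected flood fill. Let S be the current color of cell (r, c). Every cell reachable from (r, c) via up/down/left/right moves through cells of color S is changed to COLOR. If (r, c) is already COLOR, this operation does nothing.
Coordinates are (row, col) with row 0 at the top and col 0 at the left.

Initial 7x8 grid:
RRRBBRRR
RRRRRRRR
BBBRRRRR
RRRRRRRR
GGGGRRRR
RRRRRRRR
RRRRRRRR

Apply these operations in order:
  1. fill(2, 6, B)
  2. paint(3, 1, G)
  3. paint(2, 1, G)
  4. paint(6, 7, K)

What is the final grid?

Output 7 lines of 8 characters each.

Answer: BBBBBBBB
BBBBBBBB
BGBBBBBB
BGBBBBBB
GGGGBBBB
BBBBBBBB
BBBBBBBK

Derivation:
After op 1 fill(2,6,B) [47 cells changed]:
BBBBBBBB
BBBBBBBB
BBBBBBBB
BBBBBBBB
GGGGBBBB
BBBBBBBB
BBBBBBBB
After op 2 paint(3,1,G):
BBBBBBBB
BBBBBBBB
BBBBBBBB
BGBBBBBB
GGGGBBBB
BBBBBBBB
BBBBBBBB
After op 3 paint(2,1,G):
BBBBBBBB
BBBBBBBB
BGBBBBBB
BGBBBBBB
GGGGBBBB
BBBBBBBB
BBBBBBBB
After op 4 paint(6,7,K):
BBBBBBBB
BBBBBBBB
BGBBBBBB
BGBBBBBB
GGGGBBBB
BBBBBBBB
BBBBBBBK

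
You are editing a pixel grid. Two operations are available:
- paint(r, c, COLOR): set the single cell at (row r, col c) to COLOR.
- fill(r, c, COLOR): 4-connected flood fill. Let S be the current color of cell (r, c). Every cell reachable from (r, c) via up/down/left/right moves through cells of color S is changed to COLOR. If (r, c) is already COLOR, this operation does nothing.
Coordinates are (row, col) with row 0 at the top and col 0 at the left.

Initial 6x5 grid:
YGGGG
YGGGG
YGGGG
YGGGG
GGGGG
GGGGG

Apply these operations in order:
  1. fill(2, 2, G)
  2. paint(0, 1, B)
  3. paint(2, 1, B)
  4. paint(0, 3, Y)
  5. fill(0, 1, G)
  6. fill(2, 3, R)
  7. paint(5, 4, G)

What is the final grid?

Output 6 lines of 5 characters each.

Answer: YRRYR
YRRRR
YBRRR
YRRRR
RRRRR
RRRRG

Derivation:
After op 1 fill(2,2,G) [0 cells changed]:
YGGGG
YGGGG
YGGGG
YGGGG
GGGGG
GGGGG
After op 2 paint(0,1,B):
YBGGG
YGGGG
YGGGG
YGGGG
GGGGG
GGGGG
After op 3 paint(2,1,B):
YBGGG
YGGGG
YBGGG
YGGGG
GGGGG
GGGGG
After op 4 paint(0,3,Y):
YBGYG
YGGGG
YBGGG
YGGGG
GGGGG
GGGGG
After op 5 fill(0,1,G) [1 cells changed]:
YGGYG
YGGGG
YBGGG
YGGGG
GGGGG
GGGGG
After op 6 fill(2,3,R) [24 cells changed]:
YRRYR
YRRRR
YBRRR
YRRRR
RRRRR
RRRRR
After op 7 paint(5,4,G):
YRRYR
YRRRR
YBRRR
YRRRR
RRRRR
RRRRG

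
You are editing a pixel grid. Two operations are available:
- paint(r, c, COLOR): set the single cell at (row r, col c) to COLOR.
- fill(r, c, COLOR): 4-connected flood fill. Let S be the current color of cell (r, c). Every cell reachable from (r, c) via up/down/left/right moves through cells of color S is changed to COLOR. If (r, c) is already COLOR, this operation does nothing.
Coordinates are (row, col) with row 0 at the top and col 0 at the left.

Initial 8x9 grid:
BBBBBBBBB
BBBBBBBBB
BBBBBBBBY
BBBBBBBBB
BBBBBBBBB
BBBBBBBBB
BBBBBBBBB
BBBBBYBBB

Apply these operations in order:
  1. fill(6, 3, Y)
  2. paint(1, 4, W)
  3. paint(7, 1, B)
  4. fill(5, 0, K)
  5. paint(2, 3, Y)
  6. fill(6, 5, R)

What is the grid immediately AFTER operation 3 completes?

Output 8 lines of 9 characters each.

After op 1 fill(6,3,Y) [70 cells changed]:
YYYYYYYYY
YYYYYYYYY
YYYYYYYYY
YYYYYYYYY
YYYYYYYYY
YYYYYYYYY
YYYYYYYYY
YYYYYYYYY
After op 2 paint(1,4,W):
YYYYYYYYY
YYYYWYYYY
YYYYYYYYY
YYYYYYYYY
YYYYYYYYY
YYYYYYYYY
YYYYYYYYY
YYYYYYYYY
After op 3 paint(7,1,B):
YYYYYYYYY
YYYYWYYYY
YYYYYYYYY
YYYYYYYYY
YYYYYYYYY
YYYYYYYYY
YYYYYYYYY
YBYYYYYYY

Answer: YYYYYYYYY
YYYYWYYYY
YYYYYYYYY
YYYYYYYYY
YYYYYYYYY
YYYYYYYYY
YYYYYYYYY
YBYYYYYYY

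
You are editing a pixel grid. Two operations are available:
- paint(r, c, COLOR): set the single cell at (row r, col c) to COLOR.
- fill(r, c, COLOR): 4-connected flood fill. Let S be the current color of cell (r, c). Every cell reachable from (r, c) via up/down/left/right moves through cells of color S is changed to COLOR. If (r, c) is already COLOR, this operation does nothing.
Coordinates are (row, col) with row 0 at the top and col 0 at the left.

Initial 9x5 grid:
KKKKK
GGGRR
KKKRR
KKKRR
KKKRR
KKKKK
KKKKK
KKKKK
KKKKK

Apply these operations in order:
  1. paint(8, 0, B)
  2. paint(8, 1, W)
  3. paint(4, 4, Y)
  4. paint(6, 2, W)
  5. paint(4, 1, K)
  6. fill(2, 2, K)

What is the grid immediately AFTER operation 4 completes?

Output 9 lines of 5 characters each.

After op 1 paint(8,0,B):
KKKKK
GGGRR
KKKRR
KKKRR
KKKRR
KKKKK
KKKKK
KKKKK
BKKKK
After op 2 paint(8,1,W):
KKKKK
GGGRR
KKKRR
KKKRR
KKKRR
KKKKK
KKKKK
KKKKK
BWKKK
After op 3 paint(4,4,Y):
KKKKK
GGGRR
KKKRR
KKKRR
KKKRY
KKKKK
KKKKK
KKKKK
BWKKK
After op 4 paint(6,2,W):
KKKKK
GGGRR
KKKRR
KKKRR
KKKRY
KKKKK
KKWKK
KKKKK
BWKKK

Answer: KKKKK
GGGRR
KKKRR
KKKRR
KKKRY
KKKKK
KKWKK
KKKKK
BWKKK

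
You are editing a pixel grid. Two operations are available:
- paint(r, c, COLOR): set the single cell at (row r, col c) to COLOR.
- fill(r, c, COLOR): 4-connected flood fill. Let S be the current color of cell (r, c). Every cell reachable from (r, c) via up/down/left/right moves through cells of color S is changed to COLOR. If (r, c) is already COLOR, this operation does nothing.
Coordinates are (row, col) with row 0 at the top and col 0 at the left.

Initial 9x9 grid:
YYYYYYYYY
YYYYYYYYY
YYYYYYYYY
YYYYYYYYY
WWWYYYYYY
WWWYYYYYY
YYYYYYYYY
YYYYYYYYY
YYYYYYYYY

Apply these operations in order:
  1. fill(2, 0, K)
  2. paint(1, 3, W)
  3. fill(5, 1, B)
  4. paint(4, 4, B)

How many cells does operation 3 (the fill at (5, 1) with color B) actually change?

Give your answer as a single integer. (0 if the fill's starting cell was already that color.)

After op 1 fill(2,0,K) [75 cells changed]:
KKKKKKKKK
KKKKKKKKK
KKKKKKKKK
KKKKKKKKK
WWWKKKKKK
WWWKKKKKK
KKKKKKKKK
KKKKKKKKK
KKKKKKKKK
After op 2 paint(1,3,W):
KKKKKKKKK
KKKWKKKKK
KKKKKKKKK
KKKKKKKKK
WWWKKKKKK
WWWKKKKKK
KKKKKKKKK
KKKKKKKKK
KKKKKKKKK
After op 3 fill(5,1,B) [6 cells changed]:
KKKKKKKKK
KKKWKKKKK
KKKKKKKKK
KKKKKKKKK
BBBKKKKKK
BBBKKKKKK
KKKKKKKKK
KKKKKKKKK
KKKKKKKKK

Answer: 6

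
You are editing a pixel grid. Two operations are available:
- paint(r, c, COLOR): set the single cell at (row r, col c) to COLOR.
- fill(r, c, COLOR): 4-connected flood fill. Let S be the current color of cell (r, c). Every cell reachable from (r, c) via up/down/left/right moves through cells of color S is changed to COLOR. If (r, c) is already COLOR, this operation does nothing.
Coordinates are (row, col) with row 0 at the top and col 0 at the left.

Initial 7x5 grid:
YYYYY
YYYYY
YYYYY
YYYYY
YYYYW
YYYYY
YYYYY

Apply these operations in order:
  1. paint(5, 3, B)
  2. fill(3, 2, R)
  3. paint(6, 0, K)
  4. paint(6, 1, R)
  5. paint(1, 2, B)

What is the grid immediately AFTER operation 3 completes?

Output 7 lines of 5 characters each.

Answer: RRRRR
RRRRR
RRRRR
RRRRR
RRRRW
RRRBR
KRRRR

Derivation:
After op 1 paint(5,3,B):
YYYYY
YYYYY
YYYYY
YYYYY
YYYYW
YYYBY
YYYYY
After op 2 fill(3,2,R) [33 cells changed]:
RRRRR
RRRRR
RRRRR
RRRRR
RRRRW
RRRBR
RRRRR
After op 3 paint(6,0,K):
RRRRR
RRRRR
RRRRR
RRRRR
RRRRW
RRRBR
KRRRR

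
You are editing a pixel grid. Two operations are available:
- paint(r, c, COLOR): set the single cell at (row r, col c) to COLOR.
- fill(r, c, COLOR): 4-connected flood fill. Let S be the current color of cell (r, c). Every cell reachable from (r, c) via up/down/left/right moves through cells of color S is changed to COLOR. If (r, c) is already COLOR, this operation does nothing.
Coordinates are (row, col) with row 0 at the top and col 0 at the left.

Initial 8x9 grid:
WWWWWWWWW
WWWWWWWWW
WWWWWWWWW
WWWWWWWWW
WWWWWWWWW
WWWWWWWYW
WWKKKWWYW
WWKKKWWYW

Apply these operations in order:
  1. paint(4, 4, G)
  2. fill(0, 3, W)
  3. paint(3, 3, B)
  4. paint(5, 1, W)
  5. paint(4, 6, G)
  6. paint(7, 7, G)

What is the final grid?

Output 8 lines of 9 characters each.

After op 1 paint(4,4,G):
WWWWWWWWW
WWWWWWWWW
WWWWWWWWW
WWWWWWWWW
WWWWGWWWW
WWWWWWWYW
WWKKKWWYW
WWKKKWWYW
After op 2 fill(0,3,W) [0 cells changed]:
WWWWWWWWW
WWWWWWWWW
WWWWWWWWW
WWWWWWWWW
WWWWGWWWW
WWWWWWWYW
WWKKKWWYW
WWKKKWWYW
After op 3 paint(3,3,B):
WWWWWWWWW
WWWWWWWWW
WWWWWWWWW
WWWBWWWWW
WWWWGWWWW
WWWWWWWYW
WWKKKWWYW
WWKKKWWYW
After op 4 paint(5,1,W):
WWWWWWWWW
WWWWWWWWW
WWWWWWWWW
WWWBWWWWW
WWWWGWWWW
WWWWWWWYW
WWKKKWWYW
WWKKKWWYW
After op 5 paint(4,6,G):
WWWWWWWWW
WWWWWWWWW
WWWWWWWWW
WWWBWWWWW
WWWWGWGWW
WWWWWWWYW
WWKKKWWYW
WWKKKWWYW
After op 6 paint(7,7,G):
WWWWWWWWW
WWWWWWWWW
WWWWWWWWW
WWWBWWWWW
WWWWGWGWW
WWWWWWWYW
WWKKKWWYW
WWKKKWWGW

Answer: WWWWWWWWW
WWWWWWWWW
WWWWWWWWW
WWWBWWWWW
WWWWGWGWW
WWWWWWWYW
WWKKKWWYW
WWKKKWWGW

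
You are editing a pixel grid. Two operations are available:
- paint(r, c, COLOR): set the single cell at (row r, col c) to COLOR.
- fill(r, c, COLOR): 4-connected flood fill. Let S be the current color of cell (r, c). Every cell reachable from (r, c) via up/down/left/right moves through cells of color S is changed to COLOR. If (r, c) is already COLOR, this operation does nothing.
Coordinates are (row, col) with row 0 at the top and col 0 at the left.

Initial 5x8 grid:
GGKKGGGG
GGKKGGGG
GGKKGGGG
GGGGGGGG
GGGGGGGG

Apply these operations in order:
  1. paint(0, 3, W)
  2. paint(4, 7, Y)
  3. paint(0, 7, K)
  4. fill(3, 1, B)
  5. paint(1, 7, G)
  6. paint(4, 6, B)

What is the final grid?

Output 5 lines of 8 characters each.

After op 1 paint(0,3,W):
GGKWGGGG
GGKKGGGG
GGKKGGGG
GGGGGGGG
GGGGGGGG
After op 2 paint(4,7,Y):
GGKWGGGG
GGKKGGGG
GGKKGGGG
GGGGGGGG
GGGGGGGY
After op 3 paint(0,7,K):
GGKWGGGK
GGKKGGGG
GGKKGGGG
GGGGGGGG
GGGGGGGY
After op 4 fill(3,1,B) [32 cells changed]:
BBKWBBBK
BBKKBBBB
BBKKBBBB
BBBBBBBB
BBBBBBBY
After op 5 paint(1,7,G):
BBKWBBBK
BBKKBBBG
BBKKBBBB
BBBBBBBB
BBBBBBBY
After op 6 paint(4,6,B):
BBKWBBBK
BBKKBBBG
BBKKBBBB
BBBBBBBB
BBBBBBBY

Answer: BBKWBBBK
BBKKBBBG
BBKKBBBB
BBBBBBBB
BBBBBBBY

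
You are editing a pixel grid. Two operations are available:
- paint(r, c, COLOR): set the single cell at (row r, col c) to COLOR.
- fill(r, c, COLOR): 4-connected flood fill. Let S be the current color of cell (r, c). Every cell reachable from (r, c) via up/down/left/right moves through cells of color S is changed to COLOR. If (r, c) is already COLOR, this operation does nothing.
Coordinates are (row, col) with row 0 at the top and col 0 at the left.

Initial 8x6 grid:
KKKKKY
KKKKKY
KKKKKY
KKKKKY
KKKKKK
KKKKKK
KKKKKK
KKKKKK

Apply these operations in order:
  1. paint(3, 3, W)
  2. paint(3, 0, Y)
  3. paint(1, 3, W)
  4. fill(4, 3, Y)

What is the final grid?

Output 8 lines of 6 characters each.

After op 1 paint(3,3,W):
KKKKKY
KKKKKY
KKKKKY
KKKWKY
KKKKKK
KKKKKK
KKKKKK
KKKKKK
After op 2 paint(3,0,Y):
KKKKKY
KKKKKY
KKKKKY
YKKWKY
KKKKKK
KKKKKK
KKKKKK
KKKKKK
After op 3 paint(1,3,W):
KKKKKY
KKKWKY
KKKKKY
YKKWKY
KKKKKK
KKKKKK
KKKKKK
KKKKKK
After op 4 fill(4,3,Y) [41 cells changed]:
YYYYYY
YYYWYY
YYYYYY
YYYWYY
YYYYYY
YYYYYY
YYYYYY
YYYYYY

Answer: YYYYYY
YYYWYY
YYYYYY
YYYWYY
YYYYYY
YYYYYY
YYYYYY
YYYYYY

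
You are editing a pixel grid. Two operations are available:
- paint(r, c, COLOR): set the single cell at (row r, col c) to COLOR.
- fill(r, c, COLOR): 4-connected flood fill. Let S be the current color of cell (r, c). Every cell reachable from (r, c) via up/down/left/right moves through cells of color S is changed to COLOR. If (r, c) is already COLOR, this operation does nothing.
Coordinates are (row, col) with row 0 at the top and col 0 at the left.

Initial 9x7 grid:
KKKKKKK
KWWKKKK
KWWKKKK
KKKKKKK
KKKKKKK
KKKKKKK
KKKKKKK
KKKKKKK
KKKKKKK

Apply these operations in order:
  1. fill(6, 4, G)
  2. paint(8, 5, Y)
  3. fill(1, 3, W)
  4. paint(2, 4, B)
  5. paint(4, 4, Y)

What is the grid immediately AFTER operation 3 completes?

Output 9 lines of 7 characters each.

After op 1 fill(6,4,G) [59 cells changed]:
GGGGGGG
GWWGGGG
GWWGGGG
GGGGGGG
GGGGGGG
GGGGGGG
GGGGGGG
GGGGGGG
GGGGGGG
After op 2 paint(8,5,Y):
GGGGGGG
GWWGGGG
GWWGGGG
GGGGGGG
GGGGGGG
GGGGGGG
GGGGGGG
GGGGGGG
GGGGGYG
After op 3 fill(1,3,W) [58 cells changed]:
WWWWWWW
WWWWWWW
WWWWWWW
WWWWWWW
WWWWWWW
WWWWWWW
WWWWWWW
WWWWWWW
WWWWWYW

Answer: WWWWWWW
WWWWWWW
WWWWWWW
WWWWWWW
WWWWWWW
WWWWWWW
WWWWWWW
WWWWWWW
WWWWWYW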